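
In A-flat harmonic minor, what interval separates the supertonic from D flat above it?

minor third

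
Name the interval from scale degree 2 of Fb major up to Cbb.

Scale degree 2 of Fb major is Gb.
Gb up to Cbb: letters G→C make it a fourth; 4 semitones makes it diminished.

diminished fourth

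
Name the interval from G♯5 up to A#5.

major second

Counting letters G–A gives a second.
G#→A# = 2 semitones, exactly the major second.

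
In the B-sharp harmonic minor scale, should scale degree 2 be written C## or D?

Each scale degree takes a distinct letter name. Degree 2 of a scale on B must use the letter C.
C## and D are enharmonically the same pitch, but only C## uses the letter C, so it is the correct spelling here.

C##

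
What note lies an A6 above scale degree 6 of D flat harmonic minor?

Scale degree 6 of Db harmonic minor is Bbb.
An augmented sixth (10 semitones) above Bbb lands on the letter G, giving G.

G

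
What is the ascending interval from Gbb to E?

Counting letters G–A–B–C–D–E gives a sixth.
Gbb→E = 11 semitones, 2 wider than the major sixth (9), so doubly augmented.

doubly augmented sixth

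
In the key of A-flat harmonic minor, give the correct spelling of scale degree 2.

Bb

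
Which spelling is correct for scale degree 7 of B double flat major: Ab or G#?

Each scale degree takes a distinct letter name. Degree 7 of a scale on B must use the letter A.
Ab and G# are enharmonically the same pitch, but only Ab uses the letter A, so it is the correct spelling here.

Ab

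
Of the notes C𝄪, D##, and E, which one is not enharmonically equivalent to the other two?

C##

In 12-tone equal temperament, enharmonic equivalents share a pitch class. C## is pitch class 2; D## is pitch class 4; E is pitch class 4.
D## and E share pitch class 4, while C## is pitch class 2.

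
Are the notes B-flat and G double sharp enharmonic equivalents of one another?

No

Two spellings are enharmonically equivalent only if they share a pitch class.
Here Bb → 10, G## → 9; 9 ≠ 10, so they are not.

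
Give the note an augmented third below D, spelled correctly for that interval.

Bbb

D down a major third is Bb, so the target letter is B.
From D, an augmented third is 5 semitones down: Bbb.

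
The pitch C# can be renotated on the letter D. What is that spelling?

Db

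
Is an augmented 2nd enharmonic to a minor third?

Yes

An augmented second spans 3 semitones; a minor third spans 3.
They are enharmonically equivalent.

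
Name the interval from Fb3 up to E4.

The letter names run F→E, a span of 6 letter steps, so the interval is some kind of seventh.
Fb to E is 12 semitones. A major seventh is 11, so 12 makes it augmented.

augmented seventh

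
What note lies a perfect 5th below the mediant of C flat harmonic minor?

Abb

The mediant of Cb harmonic minor is Ebb.
A perfect fifth (7 semitones) below Ebb lands on the letter A, giving Abb.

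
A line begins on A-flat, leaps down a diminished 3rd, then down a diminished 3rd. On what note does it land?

D##

A diminished third down from Ab is F# (letter F, 2 semitones down).
A diminished third down from F# is D## (letter D, 2 semitones down).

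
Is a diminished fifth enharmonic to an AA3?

Yes

A diminished fifth spans 6 semitones; a doubly augmented third spans 6.
They are enharmonically equivalent.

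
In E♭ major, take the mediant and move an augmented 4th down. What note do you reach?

The mediant of Eb major is G.
An augmented fourth (6 semitones) below G lands on the letter D, giving Db.

Db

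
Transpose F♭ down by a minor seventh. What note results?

A seventh below F lands on the letter G.
A minor seventh spans 10 semitones, so Fb moves to pitch class 6. On the letter G that is Gb.

Gb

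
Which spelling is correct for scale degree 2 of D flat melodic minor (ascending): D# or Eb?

Eb

Each scale degree takes a distinct letter name. Degree 2 of a scale on D must use the letter E.
Eb and D# are enharmonically the same pitch, but only Eb uses the letter E, so it is the correct spelling here.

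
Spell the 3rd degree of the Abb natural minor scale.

Cbb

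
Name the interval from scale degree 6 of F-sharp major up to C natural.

Scale degree 6 of F# major is D#.
D# up to C: letters D→C make it a seventh; 9 semitones makes it diminished.

diminished seventh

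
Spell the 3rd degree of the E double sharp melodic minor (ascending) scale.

Degree 3 takes the letter 2 steps above E, which is G.
In melodic minor (ascending), degree 3 sits 3 semitones above the tonic. E## + 3 semitones is pitch class 9, spelled on G as G##.

G##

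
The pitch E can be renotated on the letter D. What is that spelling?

D##

E is pitch class 4. The letter D alone is pitch class 2.
To reach pitch class 4 from D requires an offset of +2 semitones, i.e. double sharp: D##.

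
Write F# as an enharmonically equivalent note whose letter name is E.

E##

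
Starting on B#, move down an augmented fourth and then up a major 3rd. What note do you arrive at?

An augmented fourth down from B# is F# (letter F, 6 semitones down).
A major third up from F# is A# (letter A, 4 semitones up).

A#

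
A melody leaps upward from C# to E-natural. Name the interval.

minor third

Counting letters C–D–E gives a third.
C#→E = 3 semitones, 1 narrower than the major third (4), so minor.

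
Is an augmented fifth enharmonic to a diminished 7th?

An augmented fifth spans 8 semitones; a diminished seventh spans 9.
The spans differ, so they are not enharmonic equivalents.

No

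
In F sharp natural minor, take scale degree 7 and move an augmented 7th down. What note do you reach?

Scale degree 7 of F# natural minor is E.
An augmented seventh (12 semitones) below E lands on the letter F, giving Fb.

Fb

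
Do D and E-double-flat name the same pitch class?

Yes

D = pitch class 2 and Ebb = pitch class 2 — the same pitch class, so they are enharmonic equivalents.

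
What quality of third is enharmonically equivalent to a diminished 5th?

A diminished fifth spans 6 semitones.
A third spanning 6 semitones is doubly augmented (the major third is 4).

doubly augmented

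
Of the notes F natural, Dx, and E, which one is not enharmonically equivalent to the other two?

In 12-tone equal temperament, enharmonic equivalents share a pitch class. F is pitch class 5; D## is pitch class 4; E is pitch class 4.
D## and E share pitch class 4, while F is pitch class 5.

F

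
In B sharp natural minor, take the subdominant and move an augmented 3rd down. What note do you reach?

C

The subdominant of B# natural minor is E#.
An augmented third (5 semitones) below E# lands on the letter C, giving C.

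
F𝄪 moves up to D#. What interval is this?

minor sixth

Counting letters F–G–A–B–C–D gives a sixth.
F##→D# = 8 semitones, 1 narrower than the major sixth (9), so minor.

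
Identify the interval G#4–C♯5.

perfect fourth

The letter names run G→C, a span of 3 letter steps, so the interval is some kind of fourth.
G# to C# is 5 semitones. A perfect fourth is 5, so 5 makes it perfect.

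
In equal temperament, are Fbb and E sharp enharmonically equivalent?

Two spellings are enharmonically equivalent only if they share a pitch class.
Here Fbb → 3, E# → 5; 3 ≠ 5, so they are not.

No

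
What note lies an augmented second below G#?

G down a major second is F, so the target letter is F.
From G#, an augmented second is 3 semitones down: F.

F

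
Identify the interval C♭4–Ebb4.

The letter names run C→E, a span of 2 letter steps, so the interval is some kind of third.
Cb to Ebb is 3 semitones. A major third is 4, so 3 makes it minor.

minor third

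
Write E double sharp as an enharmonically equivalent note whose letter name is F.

E## is pitch class 6. The letter F alone is pitch class 5.
To reach pitch class 6 from F requires an offset of +1 semitone, i.e. sharp: F#.

F#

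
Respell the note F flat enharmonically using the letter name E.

E

Plain E sits at the same pitch as Fb, so on the letter E the same pitch needs a natural: E.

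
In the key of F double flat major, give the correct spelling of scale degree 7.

Ebb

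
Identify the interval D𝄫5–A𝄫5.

perfect fifth

Counting letters D–E–F–G–A gives a fifth.
Dbb→Abb = 7 semitones, exactly the perfect fifth.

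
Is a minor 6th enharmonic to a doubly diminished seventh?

Yes

A minor sixth spans 8 semitones; a doubly diminished seventh spans 8.
They are enharmonically equivalent.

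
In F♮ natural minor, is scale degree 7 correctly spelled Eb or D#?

Each scale degree takes a distinct letter name. Degree 7 of a scale on F must use the letter E.
Eb and D# are enharmonically the same pitch, but only Eb uses the letter E, so it is the correct spelling here.

Eb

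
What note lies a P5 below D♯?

G#

A fifth below D lands on the letter G.
A perfect fifth spans 7 semitones, so D# moves to pitch class 8. On the letter G that is G#.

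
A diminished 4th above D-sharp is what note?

D up a perfect fourth is G, so the target letter is G.
From D#, a diminished fourth is 4 semitones up: G.

G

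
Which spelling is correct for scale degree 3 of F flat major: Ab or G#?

Ab

Each scale degree takes a distinct letter name. Degree 3 of a scale on F must use the letter A.
Ab and G# are enharmonically the same pitch, but only Ab uses the letter A, so it is the correct spelling here.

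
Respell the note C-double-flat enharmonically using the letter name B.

Bb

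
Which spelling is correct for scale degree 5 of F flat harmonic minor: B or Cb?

Each scale degree takes a distinct letter name. Degree 5 of a scale on F must use the letter C.
Cb and B are enharmonically the same pitch, but only Cb uses the letter C, so it is the correct spelling here.

Cb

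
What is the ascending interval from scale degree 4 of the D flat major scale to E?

Scale degree 4 of Db major is Gb.
Gb up to E: letters G→E make it a sixth; 10 semitones makes it augmented.

augmented sixth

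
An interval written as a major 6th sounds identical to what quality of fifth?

A major sixth spans 9 semitones.
A fifth spanning 9 semitones is doubly augmented (the perfect fifth is 7).

doubly augmented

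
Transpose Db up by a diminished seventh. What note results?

A seventh above D lands on the letter C.
A diminished seventh spans 9 semitones, so Db moves to pitch class 10. On the letter C that is Cbb.

Cbb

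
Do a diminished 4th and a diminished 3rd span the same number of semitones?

No

A diminished fourth spans 4 semitones; a diminished third spans 2.
The spans differ, so they are not enharmonic equivalents.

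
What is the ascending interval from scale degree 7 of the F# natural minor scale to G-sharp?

Scale degree 7 of F# natural minor is E.
E up to G#: letters E→G make it a third; 4 semitones makes it major.

major third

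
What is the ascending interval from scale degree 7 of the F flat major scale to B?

augmented fifth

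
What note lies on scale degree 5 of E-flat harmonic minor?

Degree 5 takes the letter 4 steps above E, which is B.
In harmonic minor, degree 5 sits 7 semitones above the tonic. Eb + 7 semitones is pitch class 10, spelled on B as Bb.

Bb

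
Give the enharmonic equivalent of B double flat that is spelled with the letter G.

G##

Bbb is pitch class 9. The letter G alone is pitch class 7.
To reach pitch class 9 from G requires an offset of +2 semitones, i.e. double sharp: G##.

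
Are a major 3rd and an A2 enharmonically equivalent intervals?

A major third spans 4 semitones; an augmented second spans 3.
The spans differ, so they are not enharmonic equivalents.

No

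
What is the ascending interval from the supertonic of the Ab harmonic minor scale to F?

perfect fifth

The supertonic of Ab harmonic minor is Bb.
Bb up to F: letters B→F make it a fifth; 7 semitones makes it perfect.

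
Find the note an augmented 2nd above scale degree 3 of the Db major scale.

Scale degree 3 of Db major is F.
An augmented second (3 semitones) above F lands on the letter G, giving G#.

G#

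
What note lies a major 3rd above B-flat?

A third above B lands on the letter D.
A major third spans 4 semitones, so Bb moves to pitch class 2. On the letter D that is D.

D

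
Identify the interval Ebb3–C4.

augmented sixth

Counting letters E–F–G–A–B–C gives a sixth.
Ebb→C = 10 semitones, 1 wider than the major sixth (9), so augmented.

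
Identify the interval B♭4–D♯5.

augmented third

The letter names run B→D, a span of 2 letter steps, so the interval is some kind of third.
Bb to D# is 5 semitones. A major third is 4, so 5 makes it augmented.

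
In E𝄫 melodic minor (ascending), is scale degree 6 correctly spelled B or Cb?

Each scale degree takes a distinct letter name. Degree 6 of a scale on E must use the letter C.
Cb and B are enharmonically the same pitch, but only Cb uses the letter C, so it is the correct spelling here.

Cb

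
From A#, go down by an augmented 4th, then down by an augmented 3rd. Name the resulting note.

Cb

An augmented fourth down from A# is E (letter E, 6 semitones down).
An augmented third down from E is Cb (letter C, 5 semitones down).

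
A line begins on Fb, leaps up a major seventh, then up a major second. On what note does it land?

A major seventh up from Fb is Eb (letter E, 11 semitones up).
A major second up from Eb is F (letter F, 2 semitones up).

F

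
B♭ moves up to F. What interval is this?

perfect fifth

Counting letters B–C–D–E–F gives a fifth.
Bb→F = 7 semitones, exactly the perfect fifth.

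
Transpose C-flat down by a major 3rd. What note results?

Abb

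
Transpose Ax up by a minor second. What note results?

B#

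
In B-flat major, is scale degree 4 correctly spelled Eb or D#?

Eb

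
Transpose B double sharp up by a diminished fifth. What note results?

F##

A fifth above B lands on the letter F.
A diminished fifth spans 6 semitones, so B## moves to pitch class 7. On the letter F that is F##.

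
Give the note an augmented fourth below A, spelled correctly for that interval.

Eb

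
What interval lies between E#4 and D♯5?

Counting letters E–F–G–A–B–C–D gives a seventh.
E#→D# = 10 semitones, 1 narrower than the major seventh (11), so minor.

minor seventh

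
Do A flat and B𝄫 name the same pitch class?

No

Ab is pitch class 8; Bbb is pitch class 9.
The pitch classes differ (8 vs. 9), so they are not enharmonic equivalents.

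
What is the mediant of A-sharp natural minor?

C#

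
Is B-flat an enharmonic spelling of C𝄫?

Yes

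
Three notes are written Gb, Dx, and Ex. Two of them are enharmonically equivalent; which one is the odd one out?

In 12-tone equal temperament, enharmonic equivalents share a pitch class. Gb is pitch class 6; D## is pitch class 4; E## is pitch class 6.
Gb and E## share pitch class 6, while D## is pitch class 4.

D##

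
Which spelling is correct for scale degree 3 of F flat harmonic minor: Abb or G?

Abb

Each scale degree takes a distinct letter name. Degree 3 of a scale on F must use the letter A.
Abb and G are enharmonically the same pitch, but only Abb uses the letter A, so it is the correct spelling here.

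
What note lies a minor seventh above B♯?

A#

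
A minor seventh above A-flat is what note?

A up a major seventh is G#, so the target letter is G.
From Ab, a minor seventh is 10 semitones up: Gb.

Gb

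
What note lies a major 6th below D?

F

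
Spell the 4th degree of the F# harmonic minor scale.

Degree 4 takes the letter 3 steps above F, which is B.
In harmonic minor, degree 4 sits 5 semitones above the tonic. F# + 5 semitones is pitch class 11, spelled on B as B.

B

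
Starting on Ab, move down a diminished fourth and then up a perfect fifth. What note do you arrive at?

B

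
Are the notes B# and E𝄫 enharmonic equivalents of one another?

B# is pitch class 0; Ebb is pitch class 2.
The pitch classes differ (0 vs. 2), so they are not enharmonic equivalents.

No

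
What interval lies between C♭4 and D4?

Counting letters C–D gives a second.
Cb→D = 3 semitones, 1 wider than the major second (2), so augmented.

augmented second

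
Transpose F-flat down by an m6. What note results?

Ab

F down a major sixth is Ab, so the target letter is A.
From Fb, a minor sixth is 8 semitones down: Ab.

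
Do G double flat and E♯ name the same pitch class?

Yes

Gbb is pitch class 5; E# is pitch class 5.
All spellings map to pitch class 5, so they are enharmonically equivalent.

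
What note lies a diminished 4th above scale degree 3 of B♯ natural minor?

G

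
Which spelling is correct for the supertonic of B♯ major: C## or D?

C##

Each scale degree takes a distinct letter name. Degree 2 of a scale on B must use the letter C.
C## and D are enharmonically the same pitch, but only C## uses the letter C, so it is the correct spelling here.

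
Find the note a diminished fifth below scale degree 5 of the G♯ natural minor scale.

G##

Scale degree 5 of G# natural minor is D#.
A diminished fifth (6 semitones) below D# lands on the letter G, giving G##.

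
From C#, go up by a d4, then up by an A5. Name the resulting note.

C#

A diminished fourth up from C# is F (letter F, 4 semitones up).
An augmented fifth up from F is C# (letter C, 8 semitones up).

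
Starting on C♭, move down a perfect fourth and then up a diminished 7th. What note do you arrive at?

Fbb

A perfect fourth down from Cb is Gb (letter G, 5 semitones down).
A diminished seventh up from Gb is Fbb (letter F, 9 semitones up).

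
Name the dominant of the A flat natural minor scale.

The Ab natural minor scale runs Ab Bb Cb Db Eb Fb Gb.
Degree 5 is Eb.

Eb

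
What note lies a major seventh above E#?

D##

A seventh above E lands on the letter D.
A major seventh spans 11 semitones, so E# moves to pitch class 4. On the letter D that is D##.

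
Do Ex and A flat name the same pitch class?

No

E## is pitch class 6; Ab is pitch class 8.
The pitch classes differ (6 vs. 8), so they are not enharmonic equivalents.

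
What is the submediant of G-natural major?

The G major scale runs G A B C D E F#.
Degree 6 is E.

E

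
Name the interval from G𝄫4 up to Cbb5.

perfect fourth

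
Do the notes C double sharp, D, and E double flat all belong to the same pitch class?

Yes

C## = pitch class 2 and D = pitch class 2 and Ebb = pitch class 2 — the same pitch class, so they are enharmonic equivalents.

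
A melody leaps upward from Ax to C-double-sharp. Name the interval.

minor third

The letter names run A→C, a span of 2 letter steps, so the interval is some kind of third.
A## to C## is 3 semitones. A major third is 4, so 3 makes it minor.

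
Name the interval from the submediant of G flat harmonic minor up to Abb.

perfect fourth

The submediant of Gb harmonic minor is Ebb.
Ebb up to Abb: letters E→A make it a fourth; 5 semitones makes it perfect.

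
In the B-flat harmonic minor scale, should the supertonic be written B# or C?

Each scale degree takes a distinct letter name. Degree 2 of a scale on B must use the letter C.
C and B# are enharmonically the same pitch, but only C uses the letter C, so it is the correct spelling here.

C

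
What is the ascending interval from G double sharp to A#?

minor second

The letter names run G→A, a span of 1 letter step, so the interval is some kind of second.
G## to A# is 1 semitone. A major second is 2, so 1 makes it minor.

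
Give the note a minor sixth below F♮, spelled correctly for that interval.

A

F down a major sixth is Ab, so the target letter is A.
From F, a minor sixth is 8 semitones down: A.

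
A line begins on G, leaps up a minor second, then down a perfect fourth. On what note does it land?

A minor second up from G is Ab (letter A, 1 semitone up).
A perfect fourth down from Ab is Eb (letter E, 5 semitones down).

Eb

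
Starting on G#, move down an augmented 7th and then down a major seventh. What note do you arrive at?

An augmented seventh down from G# is Ab (letter A, 12 semitones down).
A major seventh down from Ab is Bbb (letter B, 11 semitones down).

Bbb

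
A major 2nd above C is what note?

C up a major second is D, so the target letter is D.
From C, a major second is 2 semitones up: D.

D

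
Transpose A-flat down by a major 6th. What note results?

A sixth below A lands on the letter C.
A major sixth spans 9 semitones, so Ab moves to pitch class 11. On the letter C that is Cb.

Cb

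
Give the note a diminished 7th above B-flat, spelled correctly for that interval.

B up a major seventh is A#, so the target letter is A.
From Bb, a diminished seventh is 9 semitones up: Abb.

Abb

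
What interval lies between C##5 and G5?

Counting letters C–D–E–F–G gives a fifth.
C##→G = 5 semitones, 2 narrower than the perfect fifth (7), so doubly diminished.

doubly diminished fifth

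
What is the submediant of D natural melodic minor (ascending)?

Degree 6 takes the letter 5 steps above D, which is B.
In melodic minor (ascending), degree 6 sits 9 semitones above the tonic. D + 9 semitones is pitch class 11, spelled on B as B.

B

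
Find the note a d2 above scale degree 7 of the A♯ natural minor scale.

Ab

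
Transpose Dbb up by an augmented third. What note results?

F

D up a major third is F#, so the target letter is F.
From Dbb, an augmented third is 5 semitones up: F.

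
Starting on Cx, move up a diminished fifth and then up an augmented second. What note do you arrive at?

A diminished fifth up from C## is G# (letter G, 6 semitones up).
An augmented second up from G# is A## (letter A, 3 semitones up).

A##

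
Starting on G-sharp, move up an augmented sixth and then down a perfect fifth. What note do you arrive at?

A##

An augmented sixth up from G# is E## (letter E, 10 semitones up).
A perfect fifth down from E## is A## (letter A, 7 semitones down).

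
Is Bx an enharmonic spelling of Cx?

Two spellings are enharmonically equivalent only if they share a pitch class.
Here B## → 1, C## → 2; 1 ≠ 2, so they are not.

No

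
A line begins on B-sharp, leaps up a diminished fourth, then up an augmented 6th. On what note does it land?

C##

A diminished fourth up from B# is E (letter E, 4 semitones up).
An augmented sixth up from E is C## (letter C, 10 semitones up).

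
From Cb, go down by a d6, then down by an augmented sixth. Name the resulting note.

A diminished sixth down from Cb is E (letter E, 7 semitones down).
An augmented sixth down from E is Gb (letter G, 10 semitones down).

Gb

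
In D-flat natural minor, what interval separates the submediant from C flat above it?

The submediant of Db natural minor is Bbb.
Bbb up to Cb: letters B→C make it a second; 2 semitones makes it major.

major second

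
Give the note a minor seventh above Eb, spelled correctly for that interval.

Db

A seventh above E lands on the letter D.
A minor seventh spans 10 semitones, so Eb moves to pitch class 1. On the letter D that is Db.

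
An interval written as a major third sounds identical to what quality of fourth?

diminished

A major third spans 4 semitones.
A fourth spanning 4 semitones is diminished (the perfect fourth is 5).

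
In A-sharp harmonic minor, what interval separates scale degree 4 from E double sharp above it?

augmented second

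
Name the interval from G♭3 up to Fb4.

Counting letters G–A–B–C–D–E–F gives a seventh.
Gb→Fb = 10 semitones, 1 narrower than the major seventh (11), so minor.

minor seventh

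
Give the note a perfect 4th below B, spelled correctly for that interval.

F#

A fourth below B lands on the letter F.
A perfect fourth spans 5 semitones, so B moves to pitch class 6. On the letter F that is F#.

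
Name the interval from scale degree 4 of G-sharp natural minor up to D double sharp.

Scale degree 4 of G# natural minor is C#.
C# up to D##: letters C→D make it a second; 3 semitones makes it augmented.

augmented second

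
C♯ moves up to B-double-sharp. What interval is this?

Counting letters C–D–E–F–G–A–B gives a seventh.
C#→B## = 12 semitones, 1 wider than the major seventh (11), so augmented.

augmented seventh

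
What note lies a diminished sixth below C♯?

C down a major sixth is Eb, so the target letter is E.
From C#, a diminished sixth is 7 semitones down: E##.

E##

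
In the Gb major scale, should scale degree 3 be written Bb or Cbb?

Each scale degree takes a distinct letter name. Degree 3 of a scale on G must use the letter B.
Bb and Cbb are enharmonically the same pitch, but only Bb uses the letter B, so it is the correct spelling here.

Bb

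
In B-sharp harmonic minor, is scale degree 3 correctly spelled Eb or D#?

Each scale degree takes a distinct letter name. Degree 3 of a scale on B must use the letter D.
D# and Eb are enharmonically the same pitch, but only D# uses the letter D, so it is the correct spelling here.

D#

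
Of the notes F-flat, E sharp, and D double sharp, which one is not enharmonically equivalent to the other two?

In 12-tone equal temperament, enharmonic equivalents share a pitch class. Fb is pitch class 4; E# is pitch class 5; D## is pitch class 4.
Fb and D## share pitch class 4, while E# is pitch class 5.

E#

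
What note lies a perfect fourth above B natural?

E

B up a perfect fourth is E, so the target letter is E.
From B, a perfect fourth is 5 semitones up: E.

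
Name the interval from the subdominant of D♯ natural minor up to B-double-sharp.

augmented third

The subdominant of D# natural minor is G#.
G# up to B##: letters G→B make it a third; 5 semitones makes it augmented.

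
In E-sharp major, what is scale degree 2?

The E# major scale runs E# F## G## A# B# C## D##.
Degree 2 is F##.

F##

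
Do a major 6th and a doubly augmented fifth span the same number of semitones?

A major sixth spans 9 semitones; a doubly augmented fifth spans 9.
They are enharmonically equivalent.

Yes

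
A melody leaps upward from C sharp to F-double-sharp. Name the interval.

Counting letters C–D–E–F gives a fourth.
C#→F## = 6 semitones, 1 wider than the perfect fourth (5), so augmented.

augmented fourth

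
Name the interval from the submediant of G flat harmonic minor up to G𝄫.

minor third

The submediant of Gb harmonic minor is Ebb.
Ebb up to Gbb: letters E→G make it a third; 3 semitones makes it minor.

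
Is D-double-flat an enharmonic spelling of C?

Dbb is pitch class 0; C is pitch class 0.
All spellings map to pitch class 0, so they are enharmonically equivalent.

Yes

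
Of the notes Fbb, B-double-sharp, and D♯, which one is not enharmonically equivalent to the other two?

In 12-tone equal temperament, enharmonic equivalents share a pitch class. Fbb is pitch class 3; B## is pitch class 1; D# is pitch class 3.
Fbb and D# share pitch class 3, while B## is pitch class 1.

B##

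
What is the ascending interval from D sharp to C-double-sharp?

The letter names run D→C, a span of 6 letter steps, so the interval is some kind of seventh.
D# to C## is 11 semitones. A major seventh is 11, so 11 makes it major.

major seventh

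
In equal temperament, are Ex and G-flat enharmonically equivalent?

E## = pitch class 6 and Gb = pitch class 6 — the same pitch class, so they are enharmonic equivalents.

Yes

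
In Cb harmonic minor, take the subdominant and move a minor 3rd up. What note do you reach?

The subdominant of Cb harmonic minor is Fb.
A minor third (3 semitones) above Fb lands on the letter A, giving Abb.

Abb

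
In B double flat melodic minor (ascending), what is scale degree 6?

Gb

Degree 6 takes the letter 5 steps above B, which is G.
In melodic minor (ascending), degree 6 sits 9 semitones above the tonic. Bbb + 9 semitones is pitch class 6, spelled on G as Gb.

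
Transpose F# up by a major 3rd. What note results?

F up a major third is A, so the target letter is A.
From F#, a major third is 4 semitones up: A#.

A#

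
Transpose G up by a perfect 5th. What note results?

D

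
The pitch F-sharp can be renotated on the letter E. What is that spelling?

F# is pitch class 6. The letter E alone is pitch class 4.
To reach pitch class 6 from E requires an offset of +2 semitones, i.e. double sharp: E##.

E##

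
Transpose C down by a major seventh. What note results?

Db

A seventh below C lands on the letter D.
A major seventh spans 11 semitones, so C moves to pitch class 1. On the letter D that is Db.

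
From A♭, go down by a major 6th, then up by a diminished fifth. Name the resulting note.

Gbb

A major sixth down from Ab is Cb (letter C, 9 semitones down).
A diminished fifth up from Cb is Gbb (letter G, 6 semitones up).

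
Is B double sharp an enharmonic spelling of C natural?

No

B## is pitch class 1; C is pitch class 0.
The pitch classes differ (1 vs. 0), so they are not enharmonic equivalents.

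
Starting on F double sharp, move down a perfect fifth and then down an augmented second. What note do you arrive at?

A

A perfect fifth down from F## is B# (letter B, 7 semitones down).
An augmented second down from B# is A (letter A, 3 semitones down).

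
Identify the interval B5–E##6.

doubly augmented fourth

Counting letters B–C–D–E gives a fourth.
B→E## = 7 semitones, 2 wider than the perfect fourth (5), so doubly augmented.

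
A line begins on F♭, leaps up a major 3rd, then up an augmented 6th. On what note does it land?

F#

A major third up from Fb is Ab (letter A, 4 semitones up).
An augmented sixth up from Ab is F# (letter F, 10 semitones up).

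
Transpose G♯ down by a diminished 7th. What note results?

A seventh below G lands on the letter A.
A diminished seventh spans 9 semitones, so G# moves to pitch class 11. On the letter A that is A##.

A##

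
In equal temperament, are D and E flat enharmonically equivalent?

No

D is pitch class 2; Eb is pitch class 3.
The pitch classes differ (2 vs. 3), so they are not enharmonic equivalents.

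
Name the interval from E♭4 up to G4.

major third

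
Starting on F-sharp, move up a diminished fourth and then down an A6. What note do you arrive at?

A diminished fourth up from F# is Bb (letter B, 4 semitones up).
An augmented sixth down from Bb is Dbb (letter D, 10 semitones down).

Dbb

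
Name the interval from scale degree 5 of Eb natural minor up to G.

major sixth

Scale degree 5 of Eb natural minor is Bb.
Bb up to G: letters B→G make it a sixth; 9 semitones makes it major.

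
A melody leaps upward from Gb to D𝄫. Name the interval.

The letter names run G→D, a span of 4 letter steps, so the interval is some kind of fifth.
Gb to Dbb is 6 semitones. A perfect fifth is 7, so 6 makes it diminished.

diminished fifth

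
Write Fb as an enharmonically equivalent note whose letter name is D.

Fb is pitch class 4. The letter D alone is pitch class 2.
To reach pitch class 4 from D requires an offset of +2 semitones, i.e. double sharp: D##.

D##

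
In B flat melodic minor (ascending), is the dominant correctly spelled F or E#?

Each scale degree takes a distinct letter name. Degree 5 of a scale on B must use the letter F.
F and E# are enharmonically the same pitch, but only F uses the letter F, so it is the correct spelling here.

F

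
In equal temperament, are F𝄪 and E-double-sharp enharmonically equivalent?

F## is pitch class 7; E## is pitch class 6.
The pitch classes differ (7 vs. 6), so they are not enharmonic equivalents.

No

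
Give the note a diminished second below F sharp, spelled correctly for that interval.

E##

F down a major second is Eb, so the target letter is E.
From F#, a diminished second is 0 semitones down: E##.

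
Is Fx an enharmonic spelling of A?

No

F## is pitch class 7; A is pitch class 9.
The pitch classes differ (7 vs. 9), so they are not enharmonic equivalents.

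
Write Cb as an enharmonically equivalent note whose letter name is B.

B

Plain B sits at the same pitch as Cb, so on the letter B the same pitch needs a natural: B.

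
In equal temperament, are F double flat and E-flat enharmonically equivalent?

Fbb = pitch class 3 and Eb = pitch class 3 — the same pitch class, so they are enharmonic equivalents.

Yes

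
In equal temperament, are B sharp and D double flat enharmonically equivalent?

B# is pitch class 0; Dbb is pitch class 0.
All spellings map to pitch class 0, so they are enharmonically equivalent.

Yes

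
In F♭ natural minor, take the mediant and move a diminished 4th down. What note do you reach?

The mediant of Fb natural minor is Abb.
A diminished fourth (4 semitones) below Abb lands on the letter E, giving Eb.

Eb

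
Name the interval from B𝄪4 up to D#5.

diminished third

Counting letters B–C–D gives a third.
B##→D# = 2 semitones, 2 narrower than the major third (4), so diminished.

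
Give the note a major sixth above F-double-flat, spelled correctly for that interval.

Dbb

F up a major sixth is D, so the target letter is D.
From Fbb, a major sixth is 9 semitones up: Dbb.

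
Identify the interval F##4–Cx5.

perfect fifth

Counting letters F–G–A–B–C gives a fifth.
F##→C## = 7 semitones, exactly the perfect fifth.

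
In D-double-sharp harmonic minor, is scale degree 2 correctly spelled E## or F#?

Each scale degree takes a distinct letter name. Degree 2 of a scale on D must use the letter E.
E## and F# are enharmonically the same pitch, but only E## uses the letter E, so it is the correct spelling here.

E##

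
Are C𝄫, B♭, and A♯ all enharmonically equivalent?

Yes

Cbb = pitch class 10 and Bb = pitch class 10 and A# = pitch class 10 — the same pitch class, so they are enharmonic equivalents.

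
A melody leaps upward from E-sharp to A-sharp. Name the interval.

The letter names run E→A, a span of 3 letter steps, so the interval is some kind of fourth.
E# to A# is 5 semitones. A perfect fourth is 5, so 5 makes it perfect.

perfect fourth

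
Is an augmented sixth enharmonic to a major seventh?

An augmented sixth spans 10 semitones; a major seventh spans 11.
The spans differ, so they are not enharmonic equivalents.

No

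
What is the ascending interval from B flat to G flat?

minor sixth

Counting letters B–C–D–E–F–G gives a sixth.
Bb→Gb = 8 semitones, 1 narrower than the major sixth (9), so minor.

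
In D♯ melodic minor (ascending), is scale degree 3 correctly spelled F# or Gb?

Each scale degree takes a distinct letter name. Degree 3 of a scale on D must use the letter F.
F# and Gb are enharmonically the same pitch, but only F# uses the letter F, so it is the correct spelling here.

F#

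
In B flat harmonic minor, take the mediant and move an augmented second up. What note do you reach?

E

The mediant of Bb harmonic minor is Db.
An augmented second (3 semitones) above Db lands on the letter E, giving E.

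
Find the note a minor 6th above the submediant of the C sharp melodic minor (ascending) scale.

F#

The submediant of C# melodic minor (ascending) is A#.
A minor sixth (8 semitones) above A# lands on the letter F, giving F#.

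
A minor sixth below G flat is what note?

A sixth below G lands on the letter B.
A minor sixth spans 8 semitones, so Gb moves to pitch class 10. On the letter B that is Bb.

Bb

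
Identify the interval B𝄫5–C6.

The letter names run B→C, a span of 1 letter step, so the interval is some kind of second.
Bbb to C is 3 semitones. A major second is 2, so 3 makes it augmented.

augmented second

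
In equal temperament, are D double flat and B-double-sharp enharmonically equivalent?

No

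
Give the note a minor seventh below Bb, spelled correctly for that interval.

A seventh below B lands on the letter C.
A minor seventh spans 10 semitones, so Bb moves to pitch class 0. On the letter C that is C.

C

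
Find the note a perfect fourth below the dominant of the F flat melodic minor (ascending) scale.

Gb

The dominant of Fb melodic minor (ascending) is Cb.
A perfect fourth (5 semitones) below Cb lands on the letter G, giving Gb.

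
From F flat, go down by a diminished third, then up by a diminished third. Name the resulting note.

A diminished third down from Fb is D (letter D, 2 semitones down).
A diminished third up from D is Fb (letter F, 2 semitones up).

Fb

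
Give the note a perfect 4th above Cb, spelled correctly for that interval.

Fb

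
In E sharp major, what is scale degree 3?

G##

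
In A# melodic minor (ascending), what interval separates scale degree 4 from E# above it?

major second

Scale degree 4 of A# melodic minor (ascending) is D#.
D# up to E#: letters D→E make it a second; 2 semitones makes it major.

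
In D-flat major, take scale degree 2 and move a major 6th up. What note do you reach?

C

Scale degree 2 of Db major is Eb.
A major sixth (9 semitones) above Eb lands on the letter C, giving C.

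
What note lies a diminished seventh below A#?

B##

A seventh below A lands on the letter B.
A diminished seventh spans 9 semitones, so A# moves to pitch class 1. On the letter B that is B##.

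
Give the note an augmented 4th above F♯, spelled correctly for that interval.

F up a perfect fourth is Bb, so the target letter is B.
From F#, an augmented fourth is 6 semitones up: B#.

B#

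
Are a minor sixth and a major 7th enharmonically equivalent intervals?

A minor sixth spans 8 semitones; a major seventh spans 11.
The spans differ, so they are not enharmonic equivalents.

No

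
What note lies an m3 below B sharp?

G##

A third below B lands on the letter G.
A minor third spans 3 semitones, so B# moves to pitch class 9. On the letter G that is G##.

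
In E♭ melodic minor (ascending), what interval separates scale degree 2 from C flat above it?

Scale degree 2 of Eb melodic minor (ascending) is F.
F up to Cb: letters F→C make it a fifth; 6 semitones makes it diminished.

diminished fifth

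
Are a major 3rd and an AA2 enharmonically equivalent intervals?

A major third spans 4 semitones; a doubly augmented second spans 4.
They are enharmonically equivalent.

Yes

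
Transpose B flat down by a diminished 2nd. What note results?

A#

A second below B lands on the letter A.
A diminished second spans 0 semitones, so Bb moves to pitch class 10. On the letter A that is A#.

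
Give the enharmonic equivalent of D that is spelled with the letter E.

Ebb

Plain E sits 2 semitones above D, so on the letter E the same pitch needs a double flat: Ebb.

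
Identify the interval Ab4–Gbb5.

diminished seventh

The letter names run A→G, a span of 6 letter steps, so the interval is some kind of seventh.
Ab to Gbb is 9 semitones. A major seventh is 11, so 9 makes it diminished.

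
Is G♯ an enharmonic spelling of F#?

No

Two spellings are enharmonically equivalent only if they share a pitch class.
Here G# → 8, F# → 6; 6 ≠ 8, so they are not.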